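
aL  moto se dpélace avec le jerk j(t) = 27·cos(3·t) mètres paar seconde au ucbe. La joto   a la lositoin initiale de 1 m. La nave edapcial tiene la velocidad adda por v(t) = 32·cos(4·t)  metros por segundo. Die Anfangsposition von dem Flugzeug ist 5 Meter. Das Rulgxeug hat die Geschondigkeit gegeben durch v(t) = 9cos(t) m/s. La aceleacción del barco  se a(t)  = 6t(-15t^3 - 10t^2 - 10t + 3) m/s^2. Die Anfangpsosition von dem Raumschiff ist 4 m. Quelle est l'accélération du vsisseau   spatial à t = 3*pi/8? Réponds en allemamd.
Wir müssen unsere Gleichung für die Geschwindigkeit v(t) = 32·cos(4·t) 1-mal ableiten. Mit d/dt von v(t) finden wir a(t) = -128·sin(4·t). Aus der Gleichung für die Beschleunigung a(t) = -128·sin(4·t), setzen wir t = 3*pi/8 ein und erhalten a = 128.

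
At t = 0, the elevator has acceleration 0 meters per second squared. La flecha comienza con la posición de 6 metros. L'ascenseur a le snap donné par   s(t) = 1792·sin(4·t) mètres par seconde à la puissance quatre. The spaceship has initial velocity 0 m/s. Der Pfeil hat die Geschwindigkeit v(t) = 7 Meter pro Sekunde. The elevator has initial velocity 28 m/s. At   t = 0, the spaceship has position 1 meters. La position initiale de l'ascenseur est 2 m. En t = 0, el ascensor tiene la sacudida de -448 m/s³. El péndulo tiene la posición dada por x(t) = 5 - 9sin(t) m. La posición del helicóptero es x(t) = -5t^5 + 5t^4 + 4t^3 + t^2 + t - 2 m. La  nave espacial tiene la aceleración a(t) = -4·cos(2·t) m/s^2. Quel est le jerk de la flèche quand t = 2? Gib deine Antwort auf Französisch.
Nous devons dériver notre équation de la vitesse v(t) = 7 2 fois. En prenant d/dt de v(t), nous trouvons a(t) = 0. En dérivant l'accélération, nous obtenons le jerk: j(t) = 0. Nous avons le jerk j(t) = 0. En substituant t = 2: j(2) = 0.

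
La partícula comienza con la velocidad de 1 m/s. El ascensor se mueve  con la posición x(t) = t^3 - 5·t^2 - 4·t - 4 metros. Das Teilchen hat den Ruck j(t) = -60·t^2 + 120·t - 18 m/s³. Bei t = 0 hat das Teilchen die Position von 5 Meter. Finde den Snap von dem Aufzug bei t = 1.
Wir müssen unsere Gleichung für die Position x(t) = t^3 - 5·t^2 - 4·t - 4 4-mal ableiten. Mit d/dt von x(t) finden wir v(t) = 3·t^2 - 10·t - 4. Durch Ableiten von der Geschwindigkeit erhalten wir die Beschleunigung: a(t) = 6·t - 10. Die Ableitung von der Beschleunigung ergibt den Ruck: j(t) = 6. Die Ableitung von dem Ruck ergibt den Snap: s(t) = 0. Wir haben den Snap s(t) = 0. Durch Einsetzen von t = 1: s(1) = 0.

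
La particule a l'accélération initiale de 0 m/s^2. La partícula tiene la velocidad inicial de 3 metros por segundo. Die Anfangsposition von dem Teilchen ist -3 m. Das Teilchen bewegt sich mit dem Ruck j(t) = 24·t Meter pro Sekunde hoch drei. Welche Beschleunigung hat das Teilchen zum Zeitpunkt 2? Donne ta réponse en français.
Nous devons trouver l'intégrale de notre équation du jerk j(t) = 24·t 1 fois. L'intégrale du jerk, avec a(0) = 0, donne l'accélération: a(t) = 12·t^2. Nous avons l'accélération a(t) = 12·t^2. En substituant t = 2: a(2) = 48.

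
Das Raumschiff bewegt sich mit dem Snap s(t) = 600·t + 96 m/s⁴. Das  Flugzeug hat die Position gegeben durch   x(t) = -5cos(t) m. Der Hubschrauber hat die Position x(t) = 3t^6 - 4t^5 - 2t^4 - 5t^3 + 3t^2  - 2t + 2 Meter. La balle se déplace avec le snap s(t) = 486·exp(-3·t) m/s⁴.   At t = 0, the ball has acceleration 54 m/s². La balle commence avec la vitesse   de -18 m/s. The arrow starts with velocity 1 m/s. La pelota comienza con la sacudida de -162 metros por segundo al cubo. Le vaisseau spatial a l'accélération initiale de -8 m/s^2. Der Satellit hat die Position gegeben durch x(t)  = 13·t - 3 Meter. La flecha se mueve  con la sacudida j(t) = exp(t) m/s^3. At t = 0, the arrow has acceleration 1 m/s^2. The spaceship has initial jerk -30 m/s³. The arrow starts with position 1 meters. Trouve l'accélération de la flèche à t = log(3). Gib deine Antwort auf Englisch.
We need to integrate our jerk equation j(t) = exp(t) 1 time. The integral of jerk is acceleration. Using a(0) = 1, we get a(t) = exp(t). From the given acceleration equation a(t) = exp(t), we substitute t = log(3) to get a = 3.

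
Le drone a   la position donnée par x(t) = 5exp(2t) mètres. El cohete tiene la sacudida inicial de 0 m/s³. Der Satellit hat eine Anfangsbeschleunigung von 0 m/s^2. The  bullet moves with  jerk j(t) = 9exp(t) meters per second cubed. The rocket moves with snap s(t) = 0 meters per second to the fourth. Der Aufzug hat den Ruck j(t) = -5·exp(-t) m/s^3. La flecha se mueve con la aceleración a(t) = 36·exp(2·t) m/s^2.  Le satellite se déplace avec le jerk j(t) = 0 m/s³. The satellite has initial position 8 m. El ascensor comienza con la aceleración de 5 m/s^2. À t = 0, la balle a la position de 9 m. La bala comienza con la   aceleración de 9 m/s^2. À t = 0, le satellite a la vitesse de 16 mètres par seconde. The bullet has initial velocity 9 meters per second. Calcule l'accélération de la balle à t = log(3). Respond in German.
Wir müssen die Stammfunktion unserer Gleichung für den Ruck j(t) = 9·exp(t) 1-mal finden. Mit ∫j(t)dt und Anwendung von a(0) = 9, finden wir a(t) = 9·exp(t). Mit a(t) = 9·exp(t) und Einsetzen von t = log(3), finden wir a = 27.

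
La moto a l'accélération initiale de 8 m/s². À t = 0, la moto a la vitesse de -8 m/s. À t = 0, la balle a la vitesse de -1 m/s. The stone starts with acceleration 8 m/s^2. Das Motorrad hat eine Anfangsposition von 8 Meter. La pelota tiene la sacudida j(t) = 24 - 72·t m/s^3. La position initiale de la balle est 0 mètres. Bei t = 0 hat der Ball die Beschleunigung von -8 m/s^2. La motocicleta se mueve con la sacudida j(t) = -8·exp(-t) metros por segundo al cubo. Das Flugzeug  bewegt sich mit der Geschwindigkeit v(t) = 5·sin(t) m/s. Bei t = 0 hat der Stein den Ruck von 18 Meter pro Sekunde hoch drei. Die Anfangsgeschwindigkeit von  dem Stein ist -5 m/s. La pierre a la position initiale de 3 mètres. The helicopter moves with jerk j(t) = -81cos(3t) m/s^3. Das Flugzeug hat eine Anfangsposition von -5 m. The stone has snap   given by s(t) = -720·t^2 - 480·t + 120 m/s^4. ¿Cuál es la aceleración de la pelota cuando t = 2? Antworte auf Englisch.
Starting from jerk j(t) = 24 - 72·t, we take 1 antiderivative. Integrating jerk and using the initial condition a(0) = -8, we get a(t) = -36·t^2 + 24·t - 8. From the given acceleration equation a(t) = -36·t^2 + 24·t - 8, we substitute t = 2 to get a = -104.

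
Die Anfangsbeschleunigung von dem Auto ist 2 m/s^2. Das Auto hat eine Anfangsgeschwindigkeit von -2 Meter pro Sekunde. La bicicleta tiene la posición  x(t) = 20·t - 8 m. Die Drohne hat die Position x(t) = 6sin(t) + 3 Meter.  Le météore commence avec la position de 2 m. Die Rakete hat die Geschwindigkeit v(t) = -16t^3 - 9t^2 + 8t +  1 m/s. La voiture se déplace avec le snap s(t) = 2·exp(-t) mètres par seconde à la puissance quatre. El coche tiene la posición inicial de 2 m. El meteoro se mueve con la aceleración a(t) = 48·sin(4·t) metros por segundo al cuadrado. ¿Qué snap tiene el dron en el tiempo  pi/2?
Partiendo de la posición x(t) = 6·sin(t) + 3, tomamos 4 derivadas. Derivando la posición, obtenemos la velocidad: v(t) = 6·cos(t). Tomando d/dt de v(t), encontramos a(t) = -6·sin(t). Tomando d/dt de a(t), encontramos j(t) = -6·cos(t). La derivada de la sacudida da el snap: s(t) = 6·sin(t). De la ecuación del snap s(t) = 6·sin(t), sustituimos t = pi/2 para obtener s = 6.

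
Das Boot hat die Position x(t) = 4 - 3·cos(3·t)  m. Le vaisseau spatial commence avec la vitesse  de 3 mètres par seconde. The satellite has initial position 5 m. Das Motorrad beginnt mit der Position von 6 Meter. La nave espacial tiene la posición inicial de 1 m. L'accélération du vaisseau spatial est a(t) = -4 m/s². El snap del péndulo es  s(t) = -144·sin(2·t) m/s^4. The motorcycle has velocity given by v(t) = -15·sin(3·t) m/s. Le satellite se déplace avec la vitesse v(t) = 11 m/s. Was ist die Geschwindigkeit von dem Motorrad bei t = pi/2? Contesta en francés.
De l'équation de la vitesse v(t) = -15·sin(3·t), nous substituons t = pi/2 pour obtenir v = 15.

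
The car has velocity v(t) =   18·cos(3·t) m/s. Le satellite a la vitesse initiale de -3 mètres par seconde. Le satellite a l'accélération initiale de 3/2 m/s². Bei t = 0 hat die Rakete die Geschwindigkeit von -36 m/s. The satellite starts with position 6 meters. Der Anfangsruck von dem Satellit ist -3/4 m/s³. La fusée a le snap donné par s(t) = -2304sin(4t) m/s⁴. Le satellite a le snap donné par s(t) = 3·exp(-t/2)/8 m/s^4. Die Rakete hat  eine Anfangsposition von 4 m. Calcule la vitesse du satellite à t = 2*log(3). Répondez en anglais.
We must find the antiderivative of our snap equation s(t) = 3·exp(-t/2)/8 3 times. The antiderivative of snap is jerk. Using j(0) = -3/4, we get j(t) = -3·exp(-t/2)/4. Finding the integral of j(t) and using a(0) = 3/2: a(t) = 3·exp(-t/2)/2. Taking ∫a(t)dt and applying v(0) = -3, we find v(t) = -3·exp(-t/2). We have velocity v(t) = -3·exp(-t/2). Substituting t = 2*log(3): v(2*log(3)) = -1.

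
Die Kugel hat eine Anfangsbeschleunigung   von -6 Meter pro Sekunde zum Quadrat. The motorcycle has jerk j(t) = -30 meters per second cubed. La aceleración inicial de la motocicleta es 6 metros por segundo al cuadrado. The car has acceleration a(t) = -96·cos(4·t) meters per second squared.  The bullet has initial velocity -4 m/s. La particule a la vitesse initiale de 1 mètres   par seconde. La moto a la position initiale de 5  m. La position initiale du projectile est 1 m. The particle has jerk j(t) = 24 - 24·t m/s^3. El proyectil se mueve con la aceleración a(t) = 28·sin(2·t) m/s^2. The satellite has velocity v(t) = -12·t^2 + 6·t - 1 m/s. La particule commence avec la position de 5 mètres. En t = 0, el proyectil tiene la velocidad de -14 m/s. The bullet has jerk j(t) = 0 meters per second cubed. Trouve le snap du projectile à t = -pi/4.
En partant de l'accélération a(t) = 28·sin(2·t), nous prenons 2 dérivées. En dérivant l'accélération, nous obtenons le jerk: j(t) = 56·cos(2·t). En dérivant le jerk, nous obtenons le snap: s(t) = -112·sin(2·t). De l'équation du snap s(t) = -112·sin(2·t), nous substituons t = -pi/4 pour obtenir s = 112.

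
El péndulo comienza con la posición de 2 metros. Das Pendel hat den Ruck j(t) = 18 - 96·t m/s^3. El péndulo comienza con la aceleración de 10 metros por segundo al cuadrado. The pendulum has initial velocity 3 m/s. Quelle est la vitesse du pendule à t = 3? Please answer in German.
Wir müssen das Integral unserer Gleichung für den Ruck j(t) = 18 - 96·t 2-mal finden. Das Integral von dem Ruck ist die Beschleunigung. Mit a(0) = 10 erhalten wir a(t) = -48·t^2 + 18·t + 10. Die Stammfunktion von der Beschleunigung ist die Geschwindigkeit. Mit v(0) = 3 erhalten wir v(t) = -16·t^3 + 9·t^2 + 10·t + 3. Wir haben die Geschwindigkeit v(t) = -16·t^3 + 9·t^2 + 10·t + 3. Durch Einsetzen von t = 3: v(3) = -318.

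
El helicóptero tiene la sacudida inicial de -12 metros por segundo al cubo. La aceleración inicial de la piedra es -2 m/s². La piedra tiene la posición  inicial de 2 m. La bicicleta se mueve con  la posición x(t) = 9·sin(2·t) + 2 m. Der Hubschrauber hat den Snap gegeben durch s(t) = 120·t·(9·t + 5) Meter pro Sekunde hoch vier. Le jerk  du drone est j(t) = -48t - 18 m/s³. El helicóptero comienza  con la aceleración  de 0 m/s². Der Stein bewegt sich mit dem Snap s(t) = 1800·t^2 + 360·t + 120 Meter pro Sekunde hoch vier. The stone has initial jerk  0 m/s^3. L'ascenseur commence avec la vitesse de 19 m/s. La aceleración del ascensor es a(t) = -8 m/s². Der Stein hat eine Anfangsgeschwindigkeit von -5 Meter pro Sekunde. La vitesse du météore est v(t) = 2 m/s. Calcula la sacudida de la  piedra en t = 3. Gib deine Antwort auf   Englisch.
We must find the antiderivative of our snap equation s(t) = 1800·t^2 + 360·t + 120 1 time. Taking ∫s(t)dt and applying j(0) = 0, we find j(t) = 60·t·(10·t^2 + 3·t + 2). Using j(t) = 60·t·(10·t^2 + 3·t + 2) and substituting t = 3, we find j = 18180.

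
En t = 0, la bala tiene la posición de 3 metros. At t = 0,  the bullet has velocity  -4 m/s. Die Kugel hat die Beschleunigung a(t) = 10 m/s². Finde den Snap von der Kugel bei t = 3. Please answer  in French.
Nous devons dériver notre équation de l'accélération a(t) = 10 2 fois. En prenant d/dt de a(t), nous trouvons j(t) = 0. En prenant d/dt de j(t), nous trouvons s(t) = 0. Nous avons le snap s(t) = 0. En substituant t = 3: s(3) = 0.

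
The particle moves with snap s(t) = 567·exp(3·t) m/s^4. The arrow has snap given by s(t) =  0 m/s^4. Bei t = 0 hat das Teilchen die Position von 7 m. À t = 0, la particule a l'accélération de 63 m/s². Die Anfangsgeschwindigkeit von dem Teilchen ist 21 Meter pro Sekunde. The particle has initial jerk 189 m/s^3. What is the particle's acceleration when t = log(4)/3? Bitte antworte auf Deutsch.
Wir müssen das Integral unserer Gleichung für den Snap s(t) = 567·exp(3·t) 2-mal finden. Durch Integration von dem Snap und Verwendung der Anfangsbedingung j(0) = 189, erhalten wir j(t) = 189·exp(3·t). Durch Integration von dem Ruck und Verwendung der Anfangsbedingung a(0) = 63, erhalten wir a(t) = 63·exp(3·t). Aus der Gleichung für die Beschleunigung a(t) = 63·exp(3·t), setzen wir t = log(4)/3 ein und erhalten a = 252.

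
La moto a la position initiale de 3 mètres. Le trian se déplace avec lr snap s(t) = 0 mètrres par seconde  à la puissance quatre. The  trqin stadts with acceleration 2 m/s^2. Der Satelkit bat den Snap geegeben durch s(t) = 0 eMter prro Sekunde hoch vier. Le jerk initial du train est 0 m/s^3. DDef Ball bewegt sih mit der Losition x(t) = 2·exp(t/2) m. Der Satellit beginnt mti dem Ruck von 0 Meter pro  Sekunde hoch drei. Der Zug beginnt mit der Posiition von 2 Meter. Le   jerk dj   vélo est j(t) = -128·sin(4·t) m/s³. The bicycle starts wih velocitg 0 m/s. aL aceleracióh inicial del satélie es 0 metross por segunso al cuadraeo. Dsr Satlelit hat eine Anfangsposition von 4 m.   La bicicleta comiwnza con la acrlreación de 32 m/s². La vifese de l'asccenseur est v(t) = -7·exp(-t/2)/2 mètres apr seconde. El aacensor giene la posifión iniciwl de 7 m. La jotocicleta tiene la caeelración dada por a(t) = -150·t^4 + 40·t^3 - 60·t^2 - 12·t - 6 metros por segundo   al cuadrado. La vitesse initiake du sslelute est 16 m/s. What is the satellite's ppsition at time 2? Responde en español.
Necesitamos integrar nuestra ecuación del snap s(t) = 0 4 veces. Tomando ∫s(t)dt y aplicando j(0) = 0, encontramos j(t) = 0. Integrando la sacudida y usando la condición inicial a(0) = 0, obtenemos a(t) = 0. Tomando ∫a(t)dt y aplicando v(0) = 16, encontramos v(t) = 16. Tomando ∫v(t)dt y aplicando x(0) = 4, encontramos x(t) = 16·t + 4. Usando x(t) = 16·t + 4 y sustituyendo t = 2, encontramos x = 36.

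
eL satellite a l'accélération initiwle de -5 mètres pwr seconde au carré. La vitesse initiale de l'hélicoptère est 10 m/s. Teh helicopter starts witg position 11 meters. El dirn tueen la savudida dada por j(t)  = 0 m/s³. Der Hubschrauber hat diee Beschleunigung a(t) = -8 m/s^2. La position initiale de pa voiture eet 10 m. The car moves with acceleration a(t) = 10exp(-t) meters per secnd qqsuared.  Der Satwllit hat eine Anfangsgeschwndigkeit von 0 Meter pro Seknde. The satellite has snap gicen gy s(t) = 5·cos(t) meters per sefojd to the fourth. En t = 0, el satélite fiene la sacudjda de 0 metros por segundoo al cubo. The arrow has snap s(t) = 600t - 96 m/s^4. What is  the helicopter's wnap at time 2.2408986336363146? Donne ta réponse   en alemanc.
Ausgehend von der Beschleunigung a(t) = -8, nehmen wir 2 Ableitungen. Die Ableitung von der Beschleunigung ergibt den Ruck: j(t) = 0. Mit d/dt von j(t) finden wir s(t) = 0. Mit s(t) = 0 und Einsetzen von t = 2.2408986336363146, finden wir s = 0.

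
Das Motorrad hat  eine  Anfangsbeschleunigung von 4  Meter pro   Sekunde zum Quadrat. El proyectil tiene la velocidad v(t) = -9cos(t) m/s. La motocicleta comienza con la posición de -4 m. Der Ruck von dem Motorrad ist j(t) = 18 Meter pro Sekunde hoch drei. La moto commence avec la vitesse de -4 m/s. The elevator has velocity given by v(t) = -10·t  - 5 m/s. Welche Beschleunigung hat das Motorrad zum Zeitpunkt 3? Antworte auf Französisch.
En partant du jerk j(t) = 18, nous prenons 1 intégrale. En intégrant le jerk et en utilisant la condition initiale a(0) = 4, nous obtenons a(t) = 18·t + 4. En utilisant a(t) = 18·t + 4 et en substituant t = 3, nous trouvons a = 58.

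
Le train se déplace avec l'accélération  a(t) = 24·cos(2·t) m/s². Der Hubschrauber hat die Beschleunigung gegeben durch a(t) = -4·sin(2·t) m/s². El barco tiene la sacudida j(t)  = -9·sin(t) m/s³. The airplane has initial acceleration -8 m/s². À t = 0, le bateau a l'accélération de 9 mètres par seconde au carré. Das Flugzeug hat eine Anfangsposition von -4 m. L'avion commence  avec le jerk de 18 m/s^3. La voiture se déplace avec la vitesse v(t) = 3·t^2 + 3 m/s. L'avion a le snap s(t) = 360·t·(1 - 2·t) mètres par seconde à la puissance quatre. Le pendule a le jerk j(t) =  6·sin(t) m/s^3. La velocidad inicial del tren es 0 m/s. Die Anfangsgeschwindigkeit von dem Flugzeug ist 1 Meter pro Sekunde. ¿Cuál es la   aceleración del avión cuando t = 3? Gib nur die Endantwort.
La respuesta es -3194.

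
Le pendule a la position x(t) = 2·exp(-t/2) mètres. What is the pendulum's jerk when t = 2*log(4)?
To solve this, we need to take 3 derivatives of our position equation x(t) = 2·exp(-t/2). The derivative of position gives velocity: v(t) = -exp(-t/2). The derivative of velocity gives acceleration: a(t) = exp(-t/2)/2. Taking d/dt of a(t), we find j(t) = -exp(-t/2)/4. We have jerk j(t) = -exp(-t/2)/4. Substituting t = 2*log(4): j(2*log(4)) = -1/16.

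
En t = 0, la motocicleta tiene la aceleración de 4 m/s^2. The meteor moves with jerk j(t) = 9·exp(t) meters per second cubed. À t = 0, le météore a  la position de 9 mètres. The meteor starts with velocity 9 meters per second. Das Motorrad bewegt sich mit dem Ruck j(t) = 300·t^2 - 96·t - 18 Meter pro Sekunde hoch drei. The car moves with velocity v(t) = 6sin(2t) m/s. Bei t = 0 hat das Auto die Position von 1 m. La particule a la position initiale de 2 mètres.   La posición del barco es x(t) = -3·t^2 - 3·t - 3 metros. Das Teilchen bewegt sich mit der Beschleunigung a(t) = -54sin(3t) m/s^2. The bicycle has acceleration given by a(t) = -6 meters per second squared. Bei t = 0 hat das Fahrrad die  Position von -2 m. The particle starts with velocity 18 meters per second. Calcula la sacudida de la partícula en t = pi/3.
Debemos derivar nuestra ecuación de la aceleración a(t) = -54·sin(3·t) 1 vez. Derivando la aceleración, obtenemos la sacudida: j(t) = -162·cos(3·t). Usando j(t) = -162·cos(3·t) y sustituyendo t = pi/3, encontramos j = 162.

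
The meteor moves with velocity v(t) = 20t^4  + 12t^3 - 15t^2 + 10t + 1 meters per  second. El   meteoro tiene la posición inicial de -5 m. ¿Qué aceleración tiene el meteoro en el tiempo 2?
Debemos derivar nuestra ecuación de la velocidad v(t) = 20·t^4 + 12·t^3 - 15·t^2 + 10·t + 1 1 vez. Tomando d/dt de v(t), encontramos a(t) = 80·t^3 + 36·t^2 - 30·t + 10. Usando a(t) = 80·t^3 + 36·t^2 - 30·t + 10 y sustituyendo t = 2, encontramos a = 734.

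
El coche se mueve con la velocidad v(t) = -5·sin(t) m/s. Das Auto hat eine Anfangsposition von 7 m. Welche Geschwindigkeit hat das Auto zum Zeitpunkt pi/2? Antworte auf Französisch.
En utilisant v(t) = -5·sin(t) et en substituant t = pi/2, nous trouvons v = -5.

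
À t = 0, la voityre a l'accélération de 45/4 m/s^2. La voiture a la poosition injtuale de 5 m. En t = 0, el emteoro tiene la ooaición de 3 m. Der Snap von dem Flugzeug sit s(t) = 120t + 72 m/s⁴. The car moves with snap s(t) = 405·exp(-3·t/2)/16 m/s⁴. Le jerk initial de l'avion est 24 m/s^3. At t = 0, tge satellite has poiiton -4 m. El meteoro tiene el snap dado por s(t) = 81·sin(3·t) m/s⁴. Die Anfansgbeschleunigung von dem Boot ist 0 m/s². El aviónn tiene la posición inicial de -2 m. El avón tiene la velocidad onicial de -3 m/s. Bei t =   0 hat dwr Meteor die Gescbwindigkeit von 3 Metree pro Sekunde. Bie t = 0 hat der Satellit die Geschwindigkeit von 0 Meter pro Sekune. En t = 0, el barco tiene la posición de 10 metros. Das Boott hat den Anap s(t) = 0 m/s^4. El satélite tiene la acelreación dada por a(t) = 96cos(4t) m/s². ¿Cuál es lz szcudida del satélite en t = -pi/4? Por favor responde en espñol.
Partiendo de la aceleración a(t) = 96·cos(4·t), tomamos 1 derivada. La derivada de la aceleración da la sacudida: j(t) = -384·sin(4·t). Usando j(t) = -384·sin(4·t) y sustituyendo t = -pi/4, encontramos j = 0.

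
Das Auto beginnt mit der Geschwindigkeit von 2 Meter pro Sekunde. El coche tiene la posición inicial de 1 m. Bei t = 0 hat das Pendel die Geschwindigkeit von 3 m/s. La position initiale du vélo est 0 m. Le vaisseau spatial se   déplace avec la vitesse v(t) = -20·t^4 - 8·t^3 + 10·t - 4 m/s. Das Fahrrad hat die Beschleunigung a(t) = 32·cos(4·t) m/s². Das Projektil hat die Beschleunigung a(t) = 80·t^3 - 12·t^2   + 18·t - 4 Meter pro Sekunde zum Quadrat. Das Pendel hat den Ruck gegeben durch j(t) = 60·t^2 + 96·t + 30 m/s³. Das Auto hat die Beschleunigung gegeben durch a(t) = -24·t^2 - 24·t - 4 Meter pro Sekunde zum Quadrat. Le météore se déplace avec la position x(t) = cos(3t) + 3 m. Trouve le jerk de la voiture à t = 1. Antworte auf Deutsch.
Um dies zu lösen, müssen wir 1 Ableitung unserer Gleichung für die Beschleunigung a(t) = -24·t^2 - 24·t - 4 nehmen. Durch Ableiten von der Beschleunigung erhalten wir den Ruck: j(t) = -48·t - 24. Wir haben den Ruck j(t) = -48·t - 24. Durch Einsetzen von t = 1: j(1) = -72.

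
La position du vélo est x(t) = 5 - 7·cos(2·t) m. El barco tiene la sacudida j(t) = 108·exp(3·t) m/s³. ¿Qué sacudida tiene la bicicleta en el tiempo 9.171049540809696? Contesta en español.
Partiendo de la posición x(t) = 5 - 7·cos(2·t), tomamos 3 derivadas. La derivada de la posición da la velocidad: v(t) = 14·sin(2·t). Tomando d/dt de v(t), encontramos a(t) = 28·cos(2·t). La derivada de la aceleración da la sacudida: j(t) = -56·sin(2·t). De la ecuación de la sacudida j(t) = -56·sin(2·t), sustituimos t = 9.171049540809696 para obtener j = 27.2135439296472.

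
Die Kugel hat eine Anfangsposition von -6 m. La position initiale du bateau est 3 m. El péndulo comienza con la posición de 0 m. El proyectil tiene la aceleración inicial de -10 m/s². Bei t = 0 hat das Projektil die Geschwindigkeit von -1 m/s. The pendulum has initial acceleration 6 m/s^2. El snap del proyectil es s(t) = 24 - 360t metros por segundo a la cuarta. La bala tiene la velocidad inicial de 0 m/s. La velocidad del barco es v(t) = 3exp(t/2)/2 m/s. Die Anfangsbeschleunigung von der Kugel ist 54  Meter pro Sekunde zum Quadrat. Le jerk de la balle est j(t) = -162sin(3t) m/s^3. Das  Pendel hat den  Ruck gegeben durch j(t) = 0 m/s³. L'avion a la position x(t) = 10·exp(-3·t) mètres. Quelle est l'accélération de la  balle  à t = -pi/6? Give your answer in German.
Um dies zu lösen, müssen wir 1 Integral unserer Gleichung für den Ruck j(t) = -162·sin(3·t) finden. Mit ∫j(t)dt und Anwendung von a(0) = 54, finden wir a(t) = 54·cos(3·t). Mit a(t) = 54·cos(3·t) und Einsetzen von t = -pi/6, finden wir a = 0.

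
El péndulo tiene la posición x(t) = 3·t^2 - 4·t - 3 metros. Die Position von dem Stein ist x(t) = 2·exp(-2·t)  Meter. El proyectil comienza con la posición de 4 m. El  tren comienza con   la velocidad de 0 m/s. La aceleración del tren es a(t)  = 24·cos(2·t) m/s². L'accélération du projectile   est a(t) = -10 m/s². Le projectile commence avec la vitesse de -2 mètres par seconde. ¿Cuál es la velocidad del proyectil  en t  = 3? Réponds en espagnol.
Partiendo de la aceleración a(t) = -10, tomamos 1 integral. Tomando ∫a(t)dt y aplicando v(0) = -2, encontramos v(t) = -10·t - 2. Tenemos la velocidad v(t) = -10·t - 2. Sustituyendo t = 3: v(3) = -32.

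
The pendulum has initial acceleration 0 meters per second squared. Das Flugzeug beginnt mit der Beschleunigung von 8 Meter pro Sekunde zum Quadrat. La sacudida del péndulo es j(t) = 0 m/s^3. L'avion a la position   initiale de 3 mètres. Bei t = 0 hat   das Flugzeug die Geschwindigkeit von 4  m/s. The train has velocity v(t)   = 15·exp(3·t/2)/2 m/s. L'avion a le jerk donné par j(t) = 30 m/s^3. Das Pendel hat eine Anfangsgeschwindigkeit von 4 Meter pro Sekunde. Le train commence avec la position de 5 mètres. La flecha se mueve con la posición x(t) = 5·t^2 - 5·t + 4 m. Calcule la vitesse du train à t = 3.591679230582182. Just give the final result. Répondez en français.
La réponse est 1639.95136750065.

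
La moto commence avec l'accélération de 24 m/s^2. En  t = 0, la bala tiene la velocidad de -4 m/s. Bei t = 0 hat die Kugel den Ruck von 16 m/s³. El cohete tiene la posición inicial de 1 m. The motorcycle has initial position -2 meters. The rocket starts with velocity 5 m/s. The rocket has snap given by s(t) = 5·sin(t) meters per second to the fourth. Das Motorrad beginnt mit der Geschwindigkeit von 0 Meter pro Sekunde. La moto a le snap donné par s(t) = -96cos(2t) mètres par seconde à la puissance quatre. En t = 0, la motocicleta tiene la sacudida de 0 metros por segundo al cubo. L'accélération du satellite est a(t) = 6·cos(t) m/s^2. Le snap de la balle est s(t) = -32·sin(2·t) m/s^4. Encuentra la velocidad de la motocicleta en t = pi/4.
Debemos encontrar la antiderivada de nuestra ecuación del snap s(t) = -96·cos(2·t) 3 veces. La antiderivada del snap, con j(0) = 0, da la sacudida: j(t) = -48·sin(2·t). La antiderivada de la sacudida, con a(0) = 24, da la aceleración: a(t) = 24·cos(2·t). La antiderivada de la aceleración es la velocidad. Usando v(0) = 0, obtenemos v(t) = 12·sin(2·t). De la ecuación de la velocidad v(t) = 12·sin(2·t), sustituimos t = pi/4 para obtener v = 12.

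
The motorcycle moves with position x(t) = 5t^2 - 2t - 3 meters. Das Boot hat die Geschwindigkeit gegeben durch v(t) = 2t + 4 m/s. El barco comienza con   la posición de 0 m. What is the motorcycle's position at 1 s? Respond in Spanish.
Tenemos la posición x(t) = 5·t^2 - 2·t - 3. Sustituyendo t = 1: x(1) = 0.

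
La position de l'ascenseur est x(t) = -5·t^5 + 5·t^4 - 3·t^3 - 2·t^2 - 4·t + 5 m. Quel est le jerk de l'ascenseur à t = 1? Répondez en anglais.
We must differentiate our position equation x(t) = -5·t^5 + 5·t^4 - 3·t^3 - 2·t^2 - 4·t + 5 3 times. Differentiating position, we get velocity: v(t) = -25·t^4 + 20·t^3 - 9·t^2 - 4·t - 4. Differentiating velocity, we get acceleration: a(t) = -100·t^3 + 60·t^2 - 18·t - 4. Differentiating acceleration, we get jerk: j(t) = -300·t^2 + 120·t - 18. We have jerk j(t) = -300·t^2 + 120·t - 18. Substituting t = 1: j(1) = -198.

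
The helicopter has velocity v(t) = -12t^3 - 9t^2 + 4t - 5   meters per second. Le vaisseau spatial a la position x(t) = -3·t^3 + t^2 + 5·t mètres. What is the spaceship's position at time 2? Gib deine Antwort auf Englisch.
From the given position equation x(t) = -3·t^3 + t^2 + 5·t, we substitute t = 2 to get x = -10.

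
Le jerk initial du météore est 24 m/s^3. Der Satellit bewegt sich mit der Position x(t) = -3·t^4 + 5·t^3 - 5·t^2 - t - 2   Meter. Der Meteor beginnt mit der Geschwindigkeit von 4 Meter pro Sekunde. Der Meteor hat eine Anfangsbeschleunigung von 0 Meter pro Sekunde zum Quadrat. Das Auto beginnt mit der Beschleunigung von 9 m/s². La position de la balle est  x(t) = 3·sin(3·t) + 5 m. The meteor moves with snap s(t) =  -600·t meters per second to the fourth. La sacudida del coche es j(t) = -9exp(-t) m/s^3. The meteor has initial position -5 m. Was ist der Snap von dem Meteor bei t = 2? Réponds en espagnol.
De la ecuación del snap s(t) = -600·t, sustituimos t = 2 para obtener s = -1200.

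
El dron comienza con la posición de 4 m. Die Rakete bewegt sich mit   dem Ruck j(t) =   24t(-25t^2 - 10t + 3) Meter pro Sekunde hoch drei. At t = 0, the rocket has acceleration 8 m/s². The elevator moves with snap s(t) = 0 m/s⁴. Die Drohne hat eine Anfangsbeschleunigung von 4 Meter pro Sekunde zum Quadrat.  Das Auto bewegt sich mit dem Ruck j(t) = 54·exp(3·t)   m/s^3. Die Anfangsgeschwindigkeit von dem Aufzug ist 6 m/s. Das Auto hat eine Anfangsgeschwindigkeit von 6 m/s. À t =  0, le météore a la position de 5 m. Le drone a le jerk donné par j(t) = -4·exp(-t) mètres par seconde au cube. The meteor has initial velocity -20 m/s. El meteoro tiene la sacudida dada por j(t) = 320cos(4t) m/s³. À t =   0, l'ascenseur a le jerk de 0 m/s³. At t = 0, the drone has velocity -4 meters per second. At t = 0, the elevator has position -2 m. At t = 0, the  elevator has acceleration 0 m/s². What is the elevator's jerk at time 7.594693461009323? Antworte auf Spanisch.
Debemos encontrar la integral de nuestra ecuación del snap s(t) = 0 1 vez. La antiderivada del snap es la sacudida. Usando j(0) = 0, obtenemos j(t) = 0. Usando j(t) = 0 y sustituyendo t = 7.594693461009323, encontramos j = 0.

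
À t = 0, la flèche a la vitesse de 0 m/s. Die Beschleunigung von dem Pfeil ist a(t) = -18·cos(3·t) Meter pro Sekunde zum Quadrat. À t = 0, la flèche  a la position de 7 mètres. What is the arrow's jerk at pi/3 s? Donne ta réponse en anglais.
To solve this, we need to take 1 derivative of our acceleration equation a(t) = -18·cos(3·t). The derivative of acceleration gives jerk: j(t) = 54·sin(3·t). We have jerk j(t) = 54·sin(3·t). Substituting t = pi/3: j(pi/3) = 0.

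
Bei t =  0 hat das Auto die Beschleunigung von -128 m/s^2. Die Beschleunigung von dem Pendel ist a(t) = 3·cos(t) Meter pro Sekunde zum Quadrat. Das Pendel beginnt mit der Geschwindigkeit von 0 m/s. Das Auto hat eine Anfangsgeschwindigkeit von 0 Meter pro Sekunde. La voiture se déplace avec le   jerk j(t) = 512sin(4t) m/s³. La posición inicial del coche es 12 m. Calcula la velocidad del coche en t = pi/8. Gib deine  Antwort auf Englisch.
Starting from jerk j(t) = 512·sin(4·t), we take 2 integrals. Taking ∫j(t)dt and applying a(0) = -128, we find a(t) = -128·cos(4·t). The antiderivative of acceleration, with v(0) = 0, gives velocity: v(t) = -32·sin(4·t). Using v(t) = -32·sin(4·t) and substituting t = pi/8, we find v = -32.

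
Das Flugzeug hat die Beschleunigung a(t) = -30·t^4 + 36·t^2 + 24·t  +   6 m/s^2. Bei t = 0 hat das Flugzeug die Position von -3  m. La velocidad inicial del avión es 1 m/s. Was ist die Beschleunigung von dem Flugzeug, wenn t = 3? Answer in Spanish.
Usando a(t) = -30·t^4 + 36·t^2 + 24·t + 6 y sustituyendo t = 3, encontramos a = -2028.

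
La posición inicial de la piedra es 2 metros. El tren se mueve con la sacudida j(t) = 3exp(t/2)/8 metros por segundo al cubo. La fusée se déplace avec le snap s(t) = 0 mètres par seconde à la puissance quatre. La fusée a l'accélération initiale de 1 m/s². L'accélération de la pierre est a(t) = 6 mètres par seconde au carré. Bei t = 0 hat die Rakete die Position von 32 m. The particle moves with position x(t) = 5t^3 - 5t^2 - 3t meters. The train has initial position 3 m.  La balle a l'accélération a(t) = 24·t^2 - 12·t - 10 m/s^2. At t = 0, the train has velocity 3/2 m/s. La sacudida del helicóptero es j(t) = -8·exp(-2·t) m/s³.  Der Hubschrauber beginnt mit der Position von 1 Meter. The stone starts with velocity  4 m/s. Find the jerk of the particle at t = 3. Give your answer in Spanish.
Para resolver esto, necesitamos tomar 3 derivadas de nuestra ecuación de la posición x(t) = 5·t^3 - 5·t^2 - 3·t. Tomando d/dt de x(t), encontramos v(t) = 15·t^2 - 10·t - 3. Tomando d/dt de v(t), encontramos a(t) = 30·t - 10. Tomando d/dt de a(t), encontramos j(t) = 30. Usando j(t) = 30 y sustituyendo t = 3, encontramos j = 30.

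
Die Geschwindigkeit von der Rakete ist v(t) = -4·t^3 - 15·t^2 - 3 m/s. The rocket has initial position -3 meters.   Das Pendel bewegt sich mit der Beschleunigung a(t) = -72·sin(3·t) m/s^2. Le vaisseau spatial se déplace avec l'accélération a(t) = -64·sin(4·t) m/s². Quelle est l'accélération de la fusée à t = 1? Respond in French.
Nous devons dériver notre équation de la vitesse v(t) = -4·t^3 - 15·t^2 - 3 1 fois. En dérivant la vitesse, nous obtenons l'accélération: a(t) = -12·t^2 - 30·t. En utilisant a(t) = -12·t^2 - 30·t et en substituant t = 1, nous trouvons a = -42.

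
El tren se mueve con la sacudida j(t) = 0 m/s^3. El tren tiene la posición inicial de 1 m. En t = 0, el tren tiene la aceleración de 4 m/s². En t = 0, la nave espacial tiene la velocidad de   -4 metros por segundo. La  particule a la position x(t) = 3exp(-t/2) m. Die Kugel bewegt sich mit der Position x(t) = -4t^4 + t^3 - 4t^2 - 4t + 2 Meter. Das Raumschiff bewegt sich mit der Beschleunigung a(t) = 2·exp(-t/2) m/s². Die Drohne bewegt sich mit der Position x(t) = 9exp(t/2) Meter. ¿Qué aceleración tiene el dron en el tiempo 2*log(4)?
Para resolver esto, necesitamos tomar 2 derivadas de nuestra ecuación de la posición x(t) = 9·exp(t/2). Tomando d/dt de x(t), encontramos v(t) = 9·exp(t/2)/2. La derivada de la velocidad da la aceleración: a(t) = 9·exp(t/2)/4. De la ecuación de la aceleración a(t) = 9·exp(t/2)/4, sustituimos t = 2*log(4) para obtener a = 9.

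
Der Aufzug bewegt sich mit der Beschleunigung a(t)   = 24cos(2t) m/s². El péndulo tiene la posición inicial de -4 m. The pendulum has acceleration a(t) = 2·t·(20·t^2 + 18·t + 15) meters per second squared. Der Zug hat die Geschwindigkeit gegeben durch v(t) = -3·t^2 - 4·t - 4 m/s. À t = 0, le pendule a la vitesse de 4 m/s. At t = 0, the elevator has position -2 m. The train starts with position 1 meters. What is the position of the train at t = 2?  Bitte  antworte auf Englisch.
To find the answer, we compute 1 integral of v(t) = -3·t^2 - 4·t - 4. Finding the integral of v(t) and using x(0) = 1: x(t) = -t^3 - 2·t^2 - 4·t + 1. From the given position equation x(t) = -t^3 - 2·t^2 - 4·t + 1, we substitute t = 2 to get x = -23.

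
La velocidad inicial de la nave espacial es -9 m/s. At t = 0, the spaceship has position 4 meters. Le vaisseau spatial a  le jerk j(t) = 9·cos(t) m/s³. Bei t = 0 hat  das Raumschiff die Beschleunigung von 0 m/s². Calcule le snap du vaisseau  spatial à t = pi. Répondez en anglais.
Starting from jerk j(t) = 9·cos(t), we take 1 derivative. The derivative of jerk gives snap: s(t) = -9·sin(t). Using s(t) = -9·sin(t) and substituting t = pi, we find s = 0.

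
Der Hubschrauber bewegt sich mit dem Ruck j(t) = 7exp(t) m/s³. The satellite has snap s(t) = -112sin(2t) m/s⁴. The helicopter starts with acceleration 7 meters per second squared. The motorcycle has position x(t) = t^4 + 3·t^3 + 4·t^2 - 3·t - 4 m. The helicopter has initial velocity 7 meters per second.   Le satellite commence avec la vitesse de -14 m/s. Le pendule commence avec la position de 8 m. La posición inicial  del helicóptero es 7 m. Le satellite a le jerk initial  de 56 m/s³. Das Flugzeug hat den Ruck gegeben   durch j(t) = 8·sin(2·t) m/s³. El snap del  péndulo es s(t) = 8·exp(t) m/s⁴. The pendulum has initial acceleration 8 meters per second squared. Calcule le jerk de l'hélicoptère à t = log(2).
Nous avons le jerk j(t) = 7·exp(t). En substituant t = log(2): j(log(2)) = 14.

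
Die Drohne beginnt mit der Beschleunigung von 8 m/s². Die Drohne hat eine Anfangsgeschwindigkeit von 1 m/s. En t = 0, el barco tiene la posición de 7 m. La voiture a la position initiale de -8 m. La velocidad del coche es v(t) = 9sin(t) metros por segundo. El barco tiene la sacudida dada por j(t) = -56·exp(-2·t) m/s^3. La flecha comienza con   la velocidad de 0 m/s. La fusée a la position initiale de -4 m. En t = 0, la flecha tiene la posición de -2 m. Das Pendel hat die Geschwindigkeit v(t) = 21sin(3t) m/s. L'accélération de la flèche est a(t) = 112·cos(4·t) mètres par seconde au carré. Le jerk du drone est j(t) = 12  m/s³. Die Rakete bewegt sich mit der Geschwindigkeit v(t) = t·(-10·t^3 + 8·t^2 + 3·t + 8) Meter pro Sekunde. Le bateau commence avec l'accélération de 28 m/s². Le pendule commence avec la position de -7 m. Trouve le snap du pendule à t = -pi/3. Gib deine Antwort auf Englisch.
Starting from velocity v(t) = 21·sin(3·t), we take 3 derivatives. The derivative of velocity gives acceleration: a(t) = 63·cos(3·t). Differentiating acceleration, we get jerk: j(t) = -189·sin(3·t). Taking d/dt of j(t), we find s(t) = -567·cos(3·t). From the given snap equation s(t) = -567·cos(3·t), we substitute t = -pi/3 to get s = 567.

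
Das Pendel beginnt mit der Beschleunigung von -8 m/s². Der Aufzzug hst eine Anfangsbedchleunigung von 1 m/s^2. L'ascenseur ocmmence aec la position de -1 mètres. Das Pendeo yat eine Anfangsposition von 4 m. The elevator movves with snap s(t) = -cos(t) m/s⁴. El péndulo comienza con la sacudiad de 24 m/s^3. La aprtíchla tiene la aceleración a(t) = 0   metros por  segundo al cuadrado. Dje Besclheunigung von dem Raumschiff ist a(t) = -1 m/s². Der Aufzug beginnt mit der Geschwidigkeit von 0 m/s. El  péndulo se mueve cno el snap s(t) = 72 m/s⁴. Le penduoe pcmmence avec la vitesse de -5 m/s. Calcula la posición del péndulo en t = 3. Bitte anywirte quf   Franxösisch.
Nous devons trouver l'intégrale de notre équation du snap s(t) = 72 4 fois. L'intégrale du snap est le jerk. En utilisant j(0) = 24, nous obtenons j(t) = 72·t + 24. En intégrant le jerk et en utilisant la condition initiale a(0) = -8, nous obtenons a(t) = 36·t^2 + 24·t - 8. En intégrant l'accélération et en utilisant la condition initiale v(0) = -5, nous obtenons v(t) = 12·t^3 + 12·t^2 - 8·t - 5. La primitive de la vitesse est la position. En utilisant x(0) = 4, nous obtenons x(t) = 3·t^4 + 4·t^3 - 4·t^2 - 5·t + 4. De l'équation de la position x(t) = 3·t^4 + 4·t^3 - 4·t^2 - 5·t + 4, nous substituons t = 3 pour obtenir x = 304.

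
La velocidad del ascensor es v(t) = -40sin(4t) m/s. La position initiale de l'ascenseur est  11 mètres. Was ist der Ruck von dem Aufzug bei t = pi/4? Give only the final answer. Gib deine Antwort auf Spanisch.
La sacudida en t = pi/4 es j = 0.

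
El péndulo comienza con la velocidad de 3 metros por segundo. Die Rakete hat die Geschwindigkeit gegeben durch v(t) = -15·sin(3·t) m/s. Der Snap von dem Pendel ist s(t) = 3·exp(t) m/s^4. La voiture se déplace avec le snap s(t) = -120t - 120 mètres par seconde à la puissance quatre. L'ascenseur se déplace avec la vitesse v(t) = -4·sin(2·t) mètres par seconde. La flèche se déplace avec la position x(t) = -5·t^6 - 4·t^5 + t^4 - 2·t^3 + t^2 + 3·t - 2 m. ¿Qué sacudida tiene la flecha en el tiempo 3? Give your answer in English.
To solve this, we need to take 3 derivatives of our position equation x(t) = -5·t^6 - 4·t^5 + t^4 - 2·t^3 + t^2 + 3·t - 2. Taking d/dt of x(t), we find v(t) = -30·t^5 - 20·t^4 + 4·t^3 - 6·t^2 + 2·t + 3. Differentiating velocity, we get acceleration: a(t) = -150·t^4 - 80·t^3 + 12·t^2 - 12·t + 2. The derivative of acceleration gives jerk: j(t) = -600·t^3 - 240·t^2 + 24·t - 12. From the given jerk equation j(t) = -600·t^3 - 240·t^2 + 24·t - 12, we substitute t = 3 to get j = -18300.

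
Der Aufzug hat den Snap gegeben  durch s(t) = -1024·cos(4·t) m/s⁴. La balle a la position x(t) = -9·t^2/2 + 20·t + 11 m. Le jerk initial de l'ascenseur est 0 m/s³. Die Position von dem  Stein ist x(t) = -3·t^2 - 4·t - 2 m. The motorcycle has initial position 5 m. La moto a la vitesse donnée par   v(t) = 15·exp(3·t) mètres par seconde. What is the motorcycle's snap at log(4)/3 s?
Starting from velocity v(t) = 15·exp(3·t), we take 3 derivatives. Differentiating velocity, we get acceleration: a(t) = 45·exp(3·t). The derivative of acceleration gives jerk: j(t) = 135·exp(3·t). Taking d/dt of j(t), we find s(t) = 405·exp(3·t). We have snap s(t) = 405·exp(3·t). Substituting t = log(4)/3: s(log(4)/3) = 1620.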